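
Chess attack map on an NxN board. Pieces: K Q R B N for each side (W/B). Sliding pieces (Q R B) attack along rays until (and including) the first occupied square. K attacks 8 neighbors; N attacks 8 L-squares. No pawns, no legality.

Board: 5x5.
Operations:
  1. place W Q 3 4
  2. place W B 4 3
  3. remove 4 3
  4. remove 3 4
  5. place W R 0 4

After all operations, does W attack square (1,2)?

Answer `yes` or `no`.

Answer: no

Derivation:
Op 1: place WQ@(3,4)
Op 2: place WB@(4,3)
Op 3: remove (4,3)
Op 4: remove (3,4)
Op 5: place WR@(0,4)
Per-piece attacks for W:
  WR@(0,4): attacks (0,3) (0,2) (0,1) (0,0) (1,4) (2,4) (3,4) (4,4)
W attacks (1,2): no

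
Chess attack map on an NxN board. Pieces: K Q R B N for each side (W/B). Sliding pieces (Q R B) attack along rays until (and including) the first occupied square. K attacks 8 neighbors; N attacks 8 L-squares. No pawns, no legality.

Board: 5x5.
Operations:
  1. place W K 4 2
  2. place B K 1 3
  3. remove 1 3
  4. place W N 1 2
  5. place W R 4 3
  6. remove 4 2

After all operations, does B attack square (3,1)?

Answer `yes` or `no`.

Answer: no

Derivation:
Op 1: place WK@(4,2)
Op 2: place BK@(1,3)
Op 3: remove (1,3)
Op 4: place WN@(1,2)
Op 5: place WR@(4,3)
Op 6: remove (4,2)
Per-piece attacks for B:
B attacks (3,1): no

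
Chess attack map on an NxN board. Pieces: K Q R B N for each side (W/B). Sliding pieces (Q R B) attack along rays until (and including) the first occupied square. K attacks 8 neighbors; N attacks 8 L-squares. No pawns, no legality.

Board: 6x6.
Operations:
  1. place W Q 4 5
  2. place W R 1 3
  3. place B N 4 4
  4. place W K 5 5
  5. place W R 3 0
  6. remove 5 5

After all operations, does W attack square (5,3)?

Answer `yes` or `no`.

Answer: yes

Derivation:
Op 1: place WQ@(4,5)
Op 2: place WR@(1,3)
Op 3: place BN@(4,4)
Op 4: place WK@(5,5)
Op 5: place WR@(3,0)
Op 6: remove (5,5)
Per-piece attacks for W:
  WR@(1,3): attacks (1,4) (1,5) (1,2) (1,1) (1,0) (2,3) (3,3) (4,3) (5,3) (0,3)
  WR@(3,0): attacks (3,1) (3,2) (3,3) (3,4) (3,5) (4,0) (5,0) (2,0) (1,0) (0,0)
  WQ@(4,5): attacks (4,4) (5,5) (3,5) (2,5) (1,5) (0,5) (5,4) (3,4) (2,3) (1,2) (0,1) [ray(0,-1) blocked at (4,4)]
W attacks (5,3): yes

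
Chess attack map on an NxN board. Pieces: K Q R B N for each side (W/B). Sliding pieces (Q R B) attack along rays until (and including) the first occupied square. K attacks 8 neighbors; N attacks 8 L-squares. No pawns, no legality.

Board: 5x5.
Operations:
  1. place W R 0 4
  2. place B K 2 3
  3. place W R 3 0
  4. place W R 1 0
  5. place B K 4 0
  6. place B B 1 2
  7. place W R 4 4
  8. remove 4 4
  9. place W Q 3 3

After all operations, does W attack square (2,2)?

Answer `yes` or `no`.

Answer: yes

Derivation:
Op 1: place WR@(0,4)
Op 2: place BK@(2,3)
Op 3: place WR@(3,0)
Op 4: place WR@(1,0)
Op 5: place BK@(4,0)
Op 6: place BB@(1,2)
Op 7: place WR@(4,4)
Op 8: remove (4,4)
Op 9: place WQ@(3,3)
Per-piece attacks for W:
  WR@(0,4): attacks (0,3) (0,2) (0,1) (0,0) (1,4) (2,4) (3,4) (4,4)
  WR@(1,0): attacks (1,1) (1,2) (2,0) (3,0) (0,0) [ray(0,1) blocked at (1,2); ray(1,0) blocked at (3,0)]
  WR@(3,0): attacks (3,1) (3,2) (3,3) (4,0) (2,0) (1,0) [ray(0,1) blocked at (3,3); ray(1,0) blocked at (4,0); ray(-1,0) blocked at (1,0)]
  WQ@(3,3): attacks (3,4) (3,2) (3,1) (3,0) (4,3) (2,3) (4,4) (4,2) (2,4) (2,2) (1,1) (0,0) [ray(0,-1) blocked at (3,0); ray(-1,0) blocked at (2,3)]
W attacks (2,2): yes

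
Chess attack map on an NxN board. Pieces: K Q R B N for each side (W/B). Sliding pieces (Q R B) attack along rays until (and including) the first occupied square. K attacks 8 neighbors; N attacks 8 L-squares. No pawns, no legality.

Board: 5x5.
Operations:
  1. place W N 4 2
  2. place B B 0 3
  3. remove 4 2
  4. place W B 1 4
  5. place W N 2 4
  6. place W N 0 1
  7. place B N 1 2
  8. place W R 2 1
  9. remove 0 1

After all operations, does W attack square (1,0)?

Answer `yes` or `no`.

Op 1: place WN@(4,2)
Op 2: place BB@(0,3)
Op 3: remove (4,2)
Op 4: place WB@(1,4)
Op 5: place WN@(2,4)
Op 6: place WN@(0,1)
Op 7: place BN@(1,2)
Op 8: place WR@(2,1)
Op 9: remove (0,1)
Per-piece attacks for W:
  WB@(1,4): attacks (2,3) (3,2) (4,1) (0,3) [ray(-1,-1) blocked at (0,3)]
  WR@(2,1): attacks (2,2) (2,3) (2,4) (2,0) (3,1) (4,1) (1,1) (0,1) [ray(0,1) blocked at (2,4)]
  WN@(2,4): attacks (3,2) (4,3) (1,2) (0,3)
W attacks (1,0): no

Answer: no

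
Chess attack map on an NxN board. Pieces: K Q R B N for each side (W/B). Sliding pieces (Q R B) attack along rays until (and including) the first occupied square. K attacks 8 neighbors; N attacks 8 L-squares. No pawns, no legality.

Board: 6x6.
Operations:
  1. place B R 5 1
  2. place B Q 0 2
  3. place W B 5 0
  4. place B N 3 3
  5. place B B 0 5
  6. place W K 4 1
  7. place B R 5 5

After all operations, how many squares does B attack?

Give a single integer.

Op 1: place BR@(5,1)
Op 2: place BQ@(0,2)
Op 3: place WB@(5,0)
Op 4: place BN@(3,3)
Op 5: place BB@(0,5)
Op 6: place WK@(4,1)
Op 7: place BR@(5,5)
Per-piece attacks for B:
  BQ@(0,2): attacks (0,3) (0,4) (0,5) (0,1) (0,0) (1,2) (2,2) (3,2) (4,2) (5,2) (1,3) (2,4) (3,5) (1,1) (2,0) [ray(0,1) blocked at (0,5)]
  BB@(0,5): attacks (1,4) (2,3) (3,2) (4,1) [ray(1,-1) blocked at (4,1)]
  BN@(3,3): attacks (4,5) (5,4) (2,5) (1,4) (4,1) (5,2) (2,1) (1,2)
  BR@(5,1): attacks (5,2) (5,3) (5,4) (5,5) (5,0) (4,1) [ray(0,1) blocked at (5,5); ray(0,-1) blocked at (5,0); ray(-1,0) blocked at (4,1)]
  BR@(5,5): attacks (5,4) (5,3) (5,2) (5,1) (4,5) (3,5) (2,5) (1,5) (0,5) [ray(0,-1) blocked at (5,1); ray(-1,0) blocked at (0,5)]
Union (27 distinct): (0,0) (0,1) (0,3) (0,4) (0,5) (1,1) (1,2) (1,3) (1,4) (1,5) (2,0) (2,1) (2,2) (2,3) (2,4) (2,5) (3,2) (3,5) (4,1) (4,2) (4,5) (5,0) (5,1) (5,2) (5,3) (5,4) (5,5)

Answer: 27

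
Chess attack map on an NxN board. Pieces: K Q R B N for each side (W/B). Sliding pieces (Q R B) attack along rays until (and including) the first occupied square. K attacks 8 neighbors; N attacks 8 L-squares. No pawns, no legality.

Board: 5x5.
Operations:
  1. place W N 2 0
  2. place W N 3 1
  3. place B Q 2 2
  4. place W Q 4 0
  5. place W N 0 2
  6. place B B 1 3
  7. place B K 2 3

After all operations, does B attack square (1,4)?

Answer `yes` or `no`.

Op 1: place WN@(2,0)
Op 2: place WN@(3,1)
Op 3: place BQ@(2,2)
Op 4: place WQ@(4,0)
Op 5: place WN@(0,2)
Op 6: place BB@(1,3)
Op 7: place BK@(2,3)
Per-piece attacks for B:
  BB@(1,3): attacks (2,4) (2,2) (0,4) (0,2) [ray(1,-1) blocked at (2,2); ray(-1,-1) blocked at (0,2)]
  BQ@(2,2): attacks (2,3) (2,1) (2,0) (3,2) (4,2) (1,2) (0,2) (3,3) (4,4) (3,1) (1,3) (1,1) (0,0) [ray(0,1) blocked at (2,3); ray(0,-1) blocked at (2,0); ray(-1,0) blocked at (0,2); ray(1,-1) blocked at (3,1); ray(-1,1) blocked at (1,3)]
  BK@(2,3): attacks (2,4) (2,2) (3,3) (1,3) (3,4) (3,2) (1,4) (1,2)
B attacks (1,4): yes

Answer: yes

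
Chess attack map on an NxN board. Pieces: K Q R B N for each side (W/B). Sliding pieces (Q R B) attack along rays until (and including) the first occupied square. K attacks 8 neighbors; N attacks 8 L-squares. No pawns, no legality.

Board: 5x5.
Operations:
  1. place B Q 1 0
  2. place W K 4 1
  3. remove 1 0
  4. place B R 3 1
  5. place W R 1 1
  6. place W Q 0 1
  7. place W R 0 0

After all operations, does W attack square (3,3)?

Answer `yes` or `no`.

Op 1: place BQ@(1,0)
Op 2: place WK@(4,1)
Op 3: remove (1,0)
Op 4: place BR@(3,1)
Op 5: place WR@(1,1)
Op 6: place WQ@(0,1)
Op 7: place WR@(0,0)
Per-piece attacks for W:
  WR@(0,0): attacks (0,1) (1,0) (2,0) (3,0) (4,0) [ray(0,1) blocked at (0,1)]
  WQ@(0,1): attacks (0,2) (0,3) (0,4) (0,0) (1,1) (1,2) (2,3) (3,4) (1,0) [ray(0,-1) blocked at (0,0); ray(1,0) blocked at (1,1)]
  WR@(1,1): attacks (1,2) (1,3) (1,4) (1,0) (2,1) (3,1) (0,1) [ray(1,0) blocked at (3,1); ray(-1,0) blocked at (0,1)]
  WK@(4,1): attacks (4,2) (4,0) (3,1) (3,2) (3,0)
W attacks (3,3): no

Answer: no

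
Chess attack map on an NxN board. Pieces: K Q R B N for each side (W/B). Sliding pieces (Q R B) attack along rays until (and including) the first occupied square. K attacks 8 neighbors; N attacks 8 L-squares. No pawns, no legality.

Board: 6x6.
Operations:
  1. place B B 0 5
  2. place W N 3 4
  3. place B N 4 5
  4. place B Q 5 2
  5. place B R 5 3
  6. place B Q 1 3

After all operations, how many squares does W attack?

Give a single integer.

Answer: 6

Derivation:
Op 1: place BB@(0,5)
Op 2: place WN@(3,4)
Op 3: place BN@(4,5)
Op 4: place BQ@(5,2)
Op 5: place BR@(5,3)
Op 6: place BQ@(1,3)
Per-piece attacks for W:
  WN@(3,4): attacks (5,5) (1,5) (4,2) (5,3) (2,2) (1,3)
Union (6 distinct): (1,3) (1,5) (2,2) (4,2) (5,3) (5,5)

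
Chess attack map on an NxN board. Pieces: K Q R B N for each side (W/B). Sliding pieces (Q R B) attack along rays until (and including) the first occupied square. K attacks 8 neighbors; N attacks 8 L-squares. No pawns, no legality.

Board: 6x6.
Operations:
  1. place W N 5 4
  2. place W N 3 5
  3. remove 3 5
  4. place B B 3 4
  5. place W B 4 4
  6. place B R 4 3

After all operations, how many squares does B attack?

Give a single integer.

Answer: 14

Derivation:
Op 1: place WN@(5,4)
Op 2: place WN@(3,5)
Op 3: remove (3,5)
Op 4: place BB@(3,4)
Op 5: place WB@(4,4)
Op 6: place BR@(4,3)
Per-piece attacks for B:
  BB@(3,4): attacks (4,5) (4,3) (2,5) (2,3) (1,2) (0,1) [ray(1,-1) blocked at (4,3)]
  BR@(4,3): attacks (4,4) (4,2) (4,1) (4,0) (5,3) (3,3) (2,3) (1,3) (0,3) [ray(0,1) blocked at (4,4)]
Union (14 distinct): (0,1) (0,3) (1,2) (1,3) (2,3) (2,5) (3,3) (4,0) (4,1) (4,2) (4,3) (4,4) (4,5) (5,3)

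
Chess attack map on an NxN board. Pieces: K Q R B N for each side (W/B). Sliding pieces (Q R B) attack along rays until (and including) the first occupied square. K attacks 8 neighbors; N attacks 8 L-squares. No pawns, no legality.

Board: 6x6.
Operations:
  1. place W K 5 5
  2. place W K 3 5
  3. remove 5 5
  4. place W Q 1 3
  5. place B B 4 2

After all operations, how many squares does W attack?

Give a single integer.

Op 1: place WK@(5,5)
Op 2: place WK@(3,5)
Op 3: remove (5,5)
Op 4: place WQ@(1,3)
Op 5: place BB@(4,2)
Per-piece attacks for W:
  WQ@(1,3): attacks (1,4) (1,5) (1,2) (1,1) (1,0) (2,3) (3,3) (4,3) (5,3) (0,3) (2,4) (3,5) (2,2) (3,1) (4,0) (0,4) (0,2) [ray(1,1) blocked at (3,5)]
  WK@(3,5): attacks (3,4) (4,5) (2,5) (4,4) (2,4)
Union (21 distinct): (0,2) (0,3) (0,4) (1,0) (1,1) (1,2) (1,4) (1,5) (2,2) (2,3) (2,4) (2,5) (3,1) (3,3) (3,4) (3,5) (4,0) (4,3) (4,4) (4,5) (5,3)

Answer: 21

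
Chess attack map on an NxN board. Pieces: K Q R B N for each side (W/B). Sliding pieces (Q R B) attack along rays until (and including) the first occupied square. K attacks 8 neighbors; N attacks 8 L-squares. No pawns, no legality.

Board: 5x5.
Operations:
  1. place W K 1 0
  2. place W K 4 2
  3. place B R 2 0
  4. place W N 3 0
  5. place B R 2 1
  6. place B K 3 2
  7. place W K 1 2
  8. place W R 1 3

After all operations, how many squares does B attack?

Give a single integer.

Answer: 14

Derivation:
Op 1: place WK@(1,0)
Op 2: place WK@(4,2)
Op 3: place BR@(2,0)
Op 4: place WN@(3,0)
Op 5: place BR@(2,1)
Op 6: place BK@(3,2)
Op 7: place WK@(1,2)
Op 8: place WR@(1,3)
Per-piece attacks for B:
  BR@(2,0): attacks (2,1) (3,0) (1,0) [ray(0,1) blocked at (2,1); ray(1,0) blocked at (3,0); ray(-1,0) blocked at (1,0)]
  BR@(2,1): attacks (2,2) (2,3) (2,4) (2,0) (3,1) (4,1) (1,1) (0,1) [ray(0,-1) blocked at (2,0)]
  BK@(3,2): attacks (3,3) (3,1) (4,2) (2,2) (4,3) (4,1) (2,3) (2,1)
Union (14 distinct): (0,1) (1,0) (1,1) (2,0) (2,1) (2,2) (2,3) (2,4) (3,0) (3,1) (3,3) (4,1) (4,2) (4,3)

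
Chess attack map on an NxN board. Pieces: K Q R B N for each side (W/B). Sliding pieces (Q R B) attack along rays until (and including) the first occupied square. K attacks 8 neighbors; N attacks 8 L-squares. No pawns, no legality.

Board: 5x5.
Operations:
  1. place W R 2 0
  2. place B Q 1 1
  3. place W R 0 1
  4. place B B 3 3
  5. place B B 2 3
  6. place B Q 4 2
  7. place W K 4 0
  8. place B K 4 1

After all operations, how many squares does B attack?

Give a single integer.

Op 1: place WR@(2,0)
Op 2: place BQ@(1,1)
Op 3: place WR@(0,1)
Op 4: place BB@(3,3)
Op 5: place BB@(2,3)
Op 6: place BQ@(4,2)
Op 7: place WK@(4,0)
Op 8: place BK@(4,1)
Per-piece attacks for B:
  BQ@(1,1): attacks (1,2) (1,3) (1,4) (1,0) (2,1) (3,1) (4,1) (0,1) (2,2) (3,3) (2,0) (0,2) (0,0) [ray(1,0) blocked at (4,1); ray(-1,0) blocked at (0,1); ray(1,1) blocked at (3,3); ray(1,-1) blocked at (2,0)]
  BB@(2,3): attacks (3,4) (3,2) (4,1) (1,4) (1,2) (0,1) [ray(1,-1) blocked at (4,1); ray(-1,-1) blocked at (0,1)]
  BB@(3,3): attacks (4,4) (4,2) (2,4) (2,2) (1,1) [ray(1,-1) blocked at (4,2); ray(-1,-1) blocked at (1,1)]
  BK@(4,1): attacks (4,2) (4,0) (3,1) (3,2) (3,0)
  BQ@(4,2): attacks (4,3) (4,4) (4,1) (3,2) (2,2) (1,2) (0,2) (3,3) (3,1) (2,0) [ray(0,-1) blocked at (4,1); ray(-1,1) blocked at (3,3); ray(-1,-1) blocked at (2,0)]
Union (22 distinct): (0,0) (0,1) (0,2) (1,0) (1,1) (1,2) (1,3) (1,4) (2,0) (2,1) (2,2) (2,4) (3,0) (3,1) (3,2) (3,3) (3,4) (4,0) (4,1) (4,2) (4,3) (4,4)

Answer: 22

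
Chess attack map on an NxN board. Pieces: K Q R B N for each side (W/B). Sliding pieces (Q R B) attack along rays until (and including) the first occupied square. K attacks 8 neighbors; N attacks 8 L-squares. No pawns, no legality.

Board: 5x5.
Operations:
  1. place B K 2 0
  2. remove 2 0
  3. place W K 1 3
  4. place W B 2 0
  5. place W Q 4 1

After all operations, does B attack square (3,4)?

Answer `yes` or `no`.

Answer: no

Derivation:
Op 1: place BK@(2,0)
Op 2: remove (2,0)
Op 3: place WK@(1,3)
Op 4: place WB@(2,0)
Op 5: place WQ@(4,1)
Per-piece attacks for B:
B attacks (3,4): no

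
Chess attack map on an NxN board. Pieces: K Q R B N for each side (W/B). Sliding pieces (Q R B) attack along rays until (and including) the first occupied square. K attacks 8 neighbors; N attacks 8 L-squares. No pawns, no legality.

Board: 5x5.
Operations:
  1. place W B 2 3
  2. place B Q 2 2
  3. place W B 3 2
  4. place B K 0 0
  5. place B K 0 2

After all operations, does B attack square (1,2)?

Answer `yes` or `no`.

Answer: yes

Derivation:
Op 1: place WB@(2,3)
Op 2: place BQ@(2,2)
Op 3: place WB@(3,2)
Op 4: place BK@(0,0)
Op 5: place BK@(0,2)
Per-piece attacks for B:
  BK@(0,0): attacks (0,1) (1,0) (1,1)
  BK@(0,2): attacks (0,3) (0,1) (1,2) (1,3) (1,1)
  BQ@(2,2): attacks (2,3) (2,1) (2,0) (3,2) (1,2) (0,2) (3,3) (4,4) (3,1) (4,0) (1,3) (0,4) (1,1) (0,0) [ray(0,1) blocked at (2,3); ray(1,0) blocked at (3,2); ray(-1,0) blocked at (0,2); ray(-1,-1) blocked at (0,0)]
B attacks (1,2): yes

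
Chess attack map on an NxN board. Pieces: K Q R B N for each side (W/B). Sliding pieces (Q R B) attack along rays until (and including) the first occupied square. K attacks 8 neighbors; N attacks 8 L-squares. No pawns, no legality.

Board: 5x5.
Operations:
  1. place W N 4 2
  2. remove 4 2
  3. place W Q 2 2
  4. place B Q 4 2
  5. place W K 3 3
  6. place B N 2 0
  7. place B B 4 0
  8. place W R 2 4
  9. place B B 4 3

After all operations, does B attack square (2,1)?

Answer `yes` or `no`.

Answer: yes

Derivation:
Op 1: place WN@(4,2)
Op 2: remove (4,2)
Op 3: place WQ@(2,2)
Op 4: place BQ@(4,2)
Op 5: place WK@(3,3)
Op 6: place BN@(2,0)
Op 7: place BB@(4,0)
Op 8: place WR@(2,4)
Op 9: place BB@(4,3)
Per-piece attacks for B:
  BN@(2,0): attacks (3,2) (4,1) (1,2) (0,1)
  BB@(4,0): attacks (3,1) (2,2) [ray(-1,1) blocked at (2,2)]
  BQ@(4,2): attacks (4,3) (4,1) (4,0) (3,2) (2,2) (3,3) (3,1) (2,0) [ray(0,1) blocked at (4,3); ray(0,-1) blocked at (4,0); ray(-1,0) blocked at (2,2); ray(-1,1) blocked at (3,3); ray(-1,-1) blocked at (2,0)]
  BB@(4,3): attacks (3,4) (3,2) (2,1) (1,0)
B attacks (2,1): yes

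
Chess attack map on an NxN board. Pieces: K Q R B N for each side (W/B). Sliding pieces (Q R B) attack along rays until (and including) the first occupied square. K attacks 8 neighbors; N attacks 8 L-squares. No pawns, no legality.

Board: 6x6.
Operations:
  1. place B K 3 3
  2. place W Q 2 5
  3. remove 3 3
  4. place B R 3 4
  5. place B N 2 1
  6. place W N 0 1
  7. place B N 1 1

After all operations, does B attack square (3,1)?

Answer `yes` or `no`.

Answer: yes

Derivation:
Op 1: place BK@(3,3)
Op 2: place WQ@(2,5)
Op 3: remove (3,3)
Op 4: place BR@(3,4)
Op 5: place BN@(2,1)
Op 6: place WN@(0,1)
Op 7: place BN@(1,1)
Per-piece attacks for B:
  BN@(1,1): attacks (2,3) (3,2) (0,3) (3,0)
  BN@(2,1): attacks (3,3) (4,2) (1,3) (0,2) (4,0) (0,0)
  BR@(3,4): attacks (3,5) (3,3) (3,2) (3,1) (3,0) (4,4) (5,4) (2,4) (1,4) (0,4)
B attacks (3,1): yes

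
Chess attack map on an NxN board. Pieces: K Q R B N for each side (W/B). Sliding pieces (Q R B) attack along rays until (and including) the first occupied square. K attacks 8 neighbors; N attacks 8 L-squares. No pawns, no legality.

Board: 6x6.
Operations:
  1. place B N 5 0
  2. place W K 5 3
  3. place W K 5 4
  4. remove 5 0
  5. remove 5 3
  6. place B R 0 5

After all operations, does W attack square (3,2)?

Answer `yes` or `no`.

Op 1: place BN@(5,0)
Op 2: place WK@(5,3)
Op 3: place WK@(5,4)
Op 4: remove (5,0)
Op 5: remove (5,3)
Op 6: place BR@(0,5)
Per-piece attacks for W:
  WK@(5,4): attacks (5,5) (5,3) (4,4) (4,5) (4,3)
W attacks (3,2): no

Answer: no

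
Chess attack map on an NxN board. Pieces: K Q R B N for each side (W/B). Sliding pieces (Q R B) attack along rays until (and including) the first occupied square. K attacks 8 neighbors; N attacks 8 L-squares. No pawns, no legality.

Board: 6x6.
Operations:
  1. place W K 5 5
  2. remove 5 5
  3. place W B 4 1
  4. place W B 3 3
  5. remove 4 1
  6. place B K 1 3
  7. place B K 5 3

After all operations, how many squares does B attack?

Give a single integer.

Answer: 13

Derivation:
Op 1: place WK@(5,5)
Op 2: remove (5,5)
Op 3: place WB@(4,1)
Op 4: place WB@(3,3)
Op 5: remove (4,1)
Op 6: place BK@(1,3)
Op 7: place BK@(5,3)
Per-piece attacks for B:
  BK@(1,3): attacks (1,4) (1,2) (2,3) (0,3) (2,4) (2,2) (0,4) (0,2)
  BK@(5,3): attacks (5,4) (5,2) (4,3) (4,4) (4,2)
Union (13 distinct): (0,2) (0,3) (0,4) (1,2) (1,4) (2,2) (2,3) (2,4) (4,2) (4,3) (4,4) (5,2) (5,4)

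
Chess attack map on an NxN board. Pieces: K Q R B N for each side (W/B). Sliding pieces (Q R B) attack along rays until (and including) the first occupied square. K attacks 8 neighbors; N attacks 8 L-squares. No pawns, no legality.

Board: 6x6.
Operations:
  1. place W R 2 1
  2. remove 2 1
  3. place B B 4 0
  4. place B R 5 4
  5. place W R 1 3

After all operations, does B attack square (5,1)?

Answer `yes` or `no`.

Answer: yes

Derivation:
Op 1: place WR@(2,1)
Op 2: remove (2,1)
Op 3: place BB@(4,0)
Op 4: place BR@(5,4)
Op 5: place WR@(1,3)
Per-piece attacks for B:
  BB@(4,0): attacks (5,1) (3,1) (2,2) (1,3) [ray(-1,1) blocked at (1,3)]
  BR@(5,4): attacks (5,5) (5,3) (5,2) (5,1) (5,0) (4,4) (3,4) (2,4) (1,4) (0,4)
B attacks (5,1): yes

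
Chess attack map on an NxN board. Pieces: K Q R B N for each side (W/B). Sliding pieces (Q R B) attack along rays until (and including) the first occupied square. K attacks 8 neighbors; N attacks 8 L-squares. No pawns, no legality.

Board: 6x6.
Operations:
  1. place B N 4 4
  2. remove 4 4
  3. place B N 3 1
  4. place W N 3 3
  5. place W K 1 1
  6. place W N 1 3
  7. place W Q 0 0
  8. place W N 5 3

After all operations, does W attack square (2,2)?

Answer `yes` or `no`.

Answer: yes

Derivation:
Op 1: place BN@(4,4)
Op 2: remove (4,4)
Op 3: place BN@(3,1)
Op 4: place WN@(3,3)
Op 5: place WK@(1,1)
Op 6: place WN@(1,3)
Op 7: place WQ@(0,0)
Op 8: place WN@(5,3)
Per-piece attacks for W:
  WQ@(0,0): attacks (0,1) (0,2) (0,3) (0,4) (0,5) (1,0) (2,0) (3,0) (4,0) (5,0) (1,1) [ray(1,1) blocked at (1,1)]
  WK@(1,1): attacks (1,2) (1,0) (2,1) (0,1) (2,2) (2,0) (0,2) (0,0)
  WN@(1,3): attacks (2,5) (3,4) (0,5) (2,1) (3,2) (0,1)
  WN@(3,3): attacks (4,5) (5,4) (2,5) (1,4) (4,1) (5,2) (2,1) (1,2)
  WN@(5,3): attacks (4,5) (3,4) (4,1) (3,2)
W attacks (2,2): yes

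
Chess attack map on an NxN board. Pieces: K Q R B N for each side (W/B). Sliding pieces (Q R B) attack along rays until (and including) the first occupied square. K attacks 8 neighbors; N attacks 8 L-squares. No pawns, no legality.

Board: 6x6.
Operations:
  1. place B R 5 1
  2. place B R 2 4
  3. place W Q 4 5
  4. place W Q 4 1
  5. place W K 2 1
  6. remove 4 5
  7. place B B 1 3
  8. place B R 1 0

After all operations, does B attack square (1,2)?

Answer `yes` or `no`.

Answer: yes

Derivation:
Op 1: place BR@(5,1)
Op 2: place BR@(2,4)
Op 3: place WQ@(4,5)
Op 4: place WQ@(4,1)
Op 5: place WK@(2,1)
Op 6: remove (4,5)
Op 7: place BB@(1,3)
Op 8: place BR@(1,0)
Per-piece attacks for B:
  BR@(1,0): attacks (1,1) (1,2) (1,3) (2,0) (3,0) (4,0) (5,0) (0,0) [ray(0,1) blocked at (1,3)]
  BB@(1,3): attacks (2,4) (2,2) (3,1) (4,0) (0,4) (0,2) [ray(1,1) blocked at (2,4)]
  BR@(2,4): attacks (2,5) (2,3) (2,2) (2,1) (3,4) (4,4) (5,4) (1,4) (0,4) [ray(0,-1) blocked at (2,1)]
  BR@(5,1): attacks (5,2) (5,3) (5,4) (5,5) (5,0) (4,1) [ray(-1,0) blocked at (4,1)]
B attacks (1,2): yes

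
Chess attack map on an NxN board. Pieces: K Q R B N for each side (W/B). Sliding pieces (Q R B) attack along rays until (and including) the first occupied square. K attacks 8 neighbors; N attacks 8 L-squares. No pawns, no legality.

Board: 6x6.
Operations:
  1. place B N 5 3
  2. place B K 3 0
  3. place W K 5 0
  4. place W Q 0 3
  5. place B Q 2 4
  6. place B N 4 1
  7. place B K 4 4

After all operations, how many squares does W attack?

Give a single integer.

Answer: 18

Derivation:
Op 1: place BN@(5,3)
Op 2: place BK@(3,0)
Op 3: place WK@(5,0)
Op 4: place WQ@(0,3)
Op 5: place BQ@(2,4)
Op 6: place BN@(4,1)
Op 7: place BK@(4,4)
Per-piece attacks for W:
  WQ@(0,3): attacks (0,4) (0,5) (0,2) (0,1) (0,0) (1,3) (2,3) (3,3) (4,3) (5,3) (1,4) (2,5) (1,2) (2,1) (3,0) [ray(1,0) blocked at (5,3); ray(1,-1) blocked at (3,0)]
  WK@(5,0): attacks (5,1) (4,0) (4,1)
Union (18 distinct): (0,0) (0,1) (0,2) (0,4) (0,5) (1,2) (1,3) (1,4) (2,1) (2,3) (2,5) (3,0) (3,3) (4,0) (4,1) (4,3) (5,1) (5,3)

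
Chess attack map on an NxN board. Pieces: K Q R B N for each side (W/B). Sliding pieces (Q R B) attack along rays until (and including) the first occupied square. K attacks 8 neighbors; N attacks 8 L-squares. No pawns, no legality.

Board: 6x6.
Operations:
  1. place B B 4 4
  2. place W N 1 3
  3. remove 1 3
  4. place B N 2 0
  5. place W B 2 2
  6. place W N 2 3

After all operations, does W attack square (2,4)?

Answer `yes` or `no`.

Answer: no

Derivation:
Op 1: place BB@(4,4)
Op 2: place WN@(1,3)
Op 3: remove (1,3)
Op 4: place BN@(2,0)
Op 5: place WB@(2,2)
Op 6: place WN@(2,3)
Per-piece attacks for W:
  WB@(2,2): attacks (3,3) (4,4) (3,1) (4,0) (1,3) (0,4) (1,1) (0,0) [ray(1,1) blocked at (4,4)]
  WN@(2,3): attacks (3,5) (4,4) (1,5) (0,4) (3,1) (4,2) (1,1) (0,2)
W attacks (2,4): no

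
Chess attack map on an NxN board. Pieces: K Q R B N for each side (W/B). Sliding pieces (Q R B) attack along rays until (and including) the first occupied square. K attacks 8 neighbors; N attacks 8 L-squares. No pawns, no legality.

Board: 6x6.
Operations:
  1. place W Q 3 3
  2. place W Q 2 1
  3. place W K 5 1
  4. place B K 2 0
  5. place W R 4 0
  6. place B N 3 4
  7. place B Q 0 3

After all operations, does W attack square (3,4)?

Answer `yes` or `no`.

Op 1: place WQ@(3,3)
Op 2: place WQ@(2,1)
Op 3: place WK@(5,1)
Op 4: place BK@(2,0)
Op 5: place WR@(4,0)
Op 6: place BN@(3,4)
Op 7: place BQ@(0,3)
Per-piece attacks for W:
  WQ@(2,1): attacks (2,2) (2,3) (2,4) (2,5) (2,0) (3,1) (4,1) (5,1) (1,1) (0,1) (3,2) (4,3) (5,4) (3,0) (1,2) (0,3) (1,0) [ray(0,-1) blocked at (2,0); ray(1,0) blocked at (5,1); ray(-1,1) blocked at (0,3)]
  WQ@(3,3): attacks (3,4) (3,2) (3,1) (3,0) (4,3) (5,3) (2,3) (1,3) (0,3) (4,4) (5,5) (4,2) (5,1) (2,4) (1,5) (2,2) (1,1) (0,0) [ray(0,1) blocked at (3,4); ray(-1,0) blocked at (0,3); ray(1,-1) blocked at (5,1)]
  WR@(4,0): attacks (4,1) (4,2) (4,3) (4,4) (4,5) (5,0) (3,0) (2,0) [ray(-1,0) blocked at (2,0)]
  WK@(5,1): attacks (5,2) (5,0) (4,1) (4,2) (4,0)
W attacks (3,4): yes

Answer: yes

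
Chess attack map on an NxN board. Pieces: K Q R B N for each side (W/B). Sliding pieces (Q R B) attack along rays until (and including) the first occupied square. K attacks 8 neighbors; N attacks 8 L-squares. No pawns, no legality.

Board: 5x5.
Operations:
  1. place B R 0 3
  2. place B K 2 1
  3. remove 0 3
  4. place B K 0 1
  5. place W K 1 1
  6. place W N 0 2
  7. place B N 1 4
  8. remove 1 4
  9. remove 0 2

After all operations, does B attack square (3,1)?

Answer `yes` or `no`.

Answer: yes

Derivation:
Op 1: place BR@(0,3)
Op 2: place BK@(2,1)
Op 3: remove (0,3)
Op 4: place BK@(0,1)
Op 5: place WK@(1,1)
Op 6: place WN@(0,2)
Op 7: place BN@(1,4)
Op 8: remove (1,4)
Op 9: remove (0,2)
Per-piece attacks for B:
  BK@(0,1): attacks (0,2) (0,0) (1,1) (1,2) (1,0)
  BK@(2,1): attacks (2,2) (2,0) (3,1) (1,1) (3,2) (3,0) (1,2) (1,0)
B attacks (3,1): yes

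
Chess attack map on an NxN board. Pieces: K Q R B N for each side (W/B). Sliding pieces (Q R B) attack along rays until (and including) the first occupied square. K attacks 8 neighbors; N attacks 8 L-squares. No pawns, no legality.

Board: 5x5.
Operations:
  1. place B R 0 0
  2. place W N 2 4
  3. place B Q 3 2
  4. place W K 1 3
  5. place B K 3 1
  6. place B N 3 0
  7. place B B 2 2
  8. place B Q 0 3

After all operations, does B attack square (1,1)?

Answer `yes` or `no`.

Answer: yes

Derivation:
Op 1: place BR@(0,0)
Op 2: place WN@(2,4)
Op 3: place BQ@(3,2)
Op 4: place WK@(1,3)
Op 5: place BK@(3,1)
Op 6: place BN@(3,0)
Op 7: place BB@(2,2)
Op 8: place BQ@(0,3)
Per-piece attacks for B:
  BR@(0,0): attacks (0,1) (0,2) (0,3) (1,0) (2,0) (3,0) [ray(0,1) blocked at (0,3); ray(1,0) blocked at (3,0)]
  BQ@(0,3): attacks (0,4) (0,2) (0,1) (0,0) (1,3) (1,4) (1,2) (2,1) (3,0) [ray(0,-1) blocked at (0,0); ray(1,0) blocked at (1,3); ray(1,-1) blocked at (3,0)]
  BB@(2,2): attacks (3,3) (4,4) (3,1) (1,3) (1,1) (0,0) [ray(1,-1) blocked at (3,1); ray(-1,1) blocked at (1,3); ray(-1,-1) blocked at (0,0)]
  BN@(3,0): attacks (4,2) (2,2) (1,1)
  BK@(3,1): attacks (3,2) (3,0) (4,1) (2,1) (4,2) (4,0) (2,2) (2,0)
  BQ@(3,2): attacks (3,3) (3,4) (3,1) (4,2) (2,2) (4,3) (4,1) (2,3) (1,4) (2,1) (1,0) [ray(0,-1) blocked at (3,1); ray(-1,0) blocked at (2,2)]
B attacks (1,1): yes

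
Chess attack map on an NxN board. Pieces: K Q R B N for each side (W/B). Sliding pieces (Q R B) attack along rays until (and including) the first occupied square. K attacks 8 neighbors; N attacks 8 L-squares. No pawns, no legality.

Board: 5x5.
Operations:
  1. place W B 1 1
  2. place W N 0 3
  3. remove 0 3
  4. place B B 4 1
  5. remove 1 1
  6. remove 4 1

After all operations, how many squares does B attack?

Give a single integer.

Op 1: place WB@(1,1)
Op 2: place WN@(0,3)
Op 3: remove (0,3)
Op 4: place BB@(4,1)
Op 5: remove (1,1)
Op 6: remove (4,1)
Per-piece attacks for B:
Union (0 distinct): (none)

Answer: 0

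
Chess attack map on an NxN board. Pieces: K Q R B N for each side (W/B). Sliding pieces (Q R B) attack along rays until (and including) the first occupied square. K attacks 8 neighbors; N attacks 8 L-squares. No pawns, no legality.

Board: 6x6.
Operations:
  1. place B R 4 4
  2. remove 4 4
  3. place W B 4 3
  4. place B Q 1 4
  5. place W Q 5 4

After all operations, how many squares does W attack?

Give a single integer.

Op 1: place BR@(4,4)
Op 2: remove (4,4)
Op 3: place WB@(4,3)
Op 4: place BQ@(1,4)
Op 5: place WQ@(5,4)
Per-piece attacks for W:
  WB@(4,3): attacks (5,4) (5,2) (3,4) (2,5) (3,2) (2,1) (1,0) [ray(1,1) blocked at (5,4)]
  WQ@(5,4): attacks (5,5) (5,3) (5,2) (5,1) (5,0) (4,4) (3,4) (2,4) (1,4) (4,5) (4,3) [ray(-1,0) blocked at (1,4); ray(-1,-1) blocked at (4,3)]
Union (16 distinct): (1,0) (1,4) (2,1) (2,4) (2,5) (3,2) (3,4) (4,3) (4,4) (4,5) (5,0) (5,1) (5,2) (5,3) (5,4) (5,5)

Answer: 16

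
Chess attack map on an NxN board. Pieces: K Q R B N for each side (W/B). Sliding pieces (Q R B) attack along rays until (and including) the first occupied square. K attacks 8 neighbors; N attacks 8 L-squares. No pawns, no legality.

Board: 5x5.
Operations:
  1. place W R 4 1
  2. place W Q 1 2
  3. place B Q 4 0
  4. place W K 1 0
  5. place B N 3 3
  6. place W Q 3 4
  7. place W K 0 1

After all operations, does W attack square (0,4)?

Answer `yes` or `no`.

Answer: yes

Derivation:
Op 1: place WR@(4,1)
Op 2: place WQ@(1,2)
Op 3: place BQ@(4,0)
Op 4: place WK@(1,0)
Op 5: place BN@(3,3)
Op 6: place WQ@(3,4)
Op 7: place WK@(0,1)
Per-piece attacks for W:
  WK@(0,1): attacks (0,2) (0,0) (1,1) (1,2) (1,0)
  WK@(1,0): attacks (1,1) (2,0) (0,0) (2,1) (0,1)
  WQ@(1,2): attacks (1,3) (1,4) (1,1) (1,0) (2,2) (3,2) (4,2) (0,2) (2,3) (3,4) (2,1) (3,0) (0,3) (0,1) [ray(0,-1) blocked at (1,0); ray(1,1) blocked at (3,4); ray(-1,-1) blocked at (0,1)]
  WQ@(3,4): attacks (3,3) (4,4) (2,4) (1,4) (0,4) (4,3) (2,3) (1,2) [ray(0,-1) blocked at (3,3); ray(-1,-1) blocked at (1,2)]
  WR@(4,1): attacks (4,2) (4,3) (4,4) (4,0) (3,1) (2,1) (1,1) (0,1) [ray(0,-1) blocked at (4,0); ray(-1,0) blocked at (0,1)]
W attacks (0,4): yes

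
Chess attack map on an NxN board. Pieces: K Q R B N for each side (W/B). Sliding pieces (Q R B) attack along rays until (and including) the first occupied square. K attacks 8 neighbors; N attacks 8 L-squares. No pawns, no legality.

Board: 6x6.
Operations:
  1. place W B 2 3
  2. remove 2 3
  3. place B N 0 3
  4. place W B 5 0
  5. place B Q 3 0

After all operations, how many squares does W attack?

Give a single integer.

Op 1: place WB@(2,3)
Op 2: remove (2,3)
Op 3: place BN@(0,3)
Op 4: place WB@(5,0)
Op 5: place BQ@(3,0)
Per-piece attacks for W:
  WB@(5,0): attacks (4,1) (3,2) (2,3) (1,4) (0,5)
Union (5 distinct): (0,5) (1,4) (2,3) (3,2) (4,1)

Answer: 5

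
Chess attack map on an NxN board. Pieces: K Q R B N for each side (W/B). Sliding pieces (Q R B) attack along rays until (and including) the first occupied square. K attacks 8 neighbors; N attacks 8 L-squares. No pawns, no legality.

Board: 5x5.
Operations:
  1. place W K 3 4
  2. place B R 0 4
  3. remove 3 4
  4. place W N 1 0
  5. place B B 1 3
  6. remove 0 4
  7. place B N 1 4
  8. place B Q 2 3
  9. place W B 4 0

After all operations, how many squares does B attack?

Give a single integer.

Answer: 17

Derivation:
Op 1: place WK@(3,4)
Op 2: place BR@(0,4)
Op 3: remove (3,4)
Op 4: place WN@(1,0)
Op 5: place BB@(1,3)
Op 6: remove (0,4)
Op 7: place BN@(1,4)
Op 8: place BQ@(2,3)
Op 9: place WB@(4,0)
Per-piece attacks for B:
  BB@(1,3): attacks (2,4) (2,2) (3,1) (4,0) (0,4) (0,2) [ray(1,-1) blocked at (4,0)]
  BN@(1,4): attacks (2,2) (3,3) (0,2)
  BQ@(2,3): attacks (2,4) (2,2) (2,1) (2,0) (3,3) (4,3) (1,3) (3,4) (3,2) (4,1) (1,4) (1,2) (0,1) [ray(-1,0) blocked at (1,3); ray(-1,1) blocked at (1,4)]
Union (17 distinct): (0,1) (0,2) (0,4) (1,2) (1,3) (1,4) (2,0) (2,1) (2,2) (2,4) (3,1) (3,2) (3,3) (3,4) (4,0) (4,1) (4,3)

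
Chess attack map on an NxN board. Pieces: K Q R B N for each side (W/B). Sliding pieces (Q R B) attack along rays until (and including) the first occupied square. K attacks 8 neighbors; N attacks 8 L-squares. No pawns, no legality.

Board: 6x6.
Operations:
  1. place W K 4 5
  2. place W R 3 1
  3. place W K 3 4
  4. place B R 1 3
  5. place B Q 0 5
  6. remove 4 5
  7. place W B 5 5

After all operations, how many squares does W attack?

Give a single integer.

Answer: 18

Derivation:
Op 1: place WK@(4,5)
Op 2: place WR@(3,1)
Op 3: place WK@(3,4)
Op 4: place BR@(1,3)
Op 5: place BQ@(0,5)
Op 6: remove (4,5)
Op 7: place WB@(5,5)
Per-piece attacks for W:
  WR@(3,1): attacks (3,2) (3,3) (3,4) (3,0) (4,1) (5,1) (2,1) (1,1) (0,1) [ray(0,1) blocked at (3,4)]
  WK@(3,4): attacks (3,5) (3,3) (4,4) (2,4) (4,5) (4,3) (2,5) (2,3)
  WB@(5,5): attacks (4,4) (3,3) (2,2) (1,1) (0,0)
Union (18 distinct): (0,0) (0,1) (1,1) (2,1) (2,2) (2,3) (2,4) (2,5) (3,0) (3,2) (3,3) (3,4) (3,5) (4,1) (4,3) (4,4) (4,5) (5,1)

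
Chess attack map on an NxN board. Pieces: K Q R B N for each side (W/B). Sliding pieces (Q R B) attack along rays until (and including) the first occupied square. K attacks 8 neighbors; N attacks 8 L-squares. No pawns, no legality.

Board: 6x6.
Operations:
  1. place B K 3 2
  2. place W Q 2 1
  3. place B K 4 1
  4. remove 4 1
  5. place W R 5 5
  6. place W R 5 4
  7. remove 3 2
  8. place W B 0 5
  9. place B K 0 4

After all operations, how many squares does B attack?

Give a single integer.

Op 1: place BK@(3,2)
Op 2: place WQ@(2,1)
Op 3: place BK@(4,1)
Op 4: remove (4,1)
Op 5: place WR@(5,5)
Op 6: place WR@(5,4)
Op 7: remove (3,2)
Op 8: place WB@(0,5)
Op 9: place BK@(0,4)
Per-piece attacks for B:
  BK@(0,4): attacks (0,5) (0,3) (1,4) (1,5) (1,3)
Union (5 distinct): (0,3) (0,5) (1,3) (1,4) (1,5)

Answer: 5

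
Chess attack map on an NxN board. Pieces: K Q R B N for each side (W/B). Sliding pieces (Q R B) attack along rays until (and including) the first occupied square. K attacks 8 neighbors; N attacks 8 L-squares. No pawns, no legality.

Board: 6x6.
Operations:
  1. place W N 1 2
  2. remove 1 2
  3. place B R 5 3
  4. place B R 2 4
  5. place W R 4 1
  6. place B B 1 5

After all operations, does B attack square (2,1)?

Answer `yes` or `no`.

Op 1: place WN@(1,2)
Op 2: remove (1,2)
Op 3: place BR@(5,3)
Op 4: place BR@(2,4)
Op 5: place WR@(4,1)
Op 6: place BB@(1,5)
Per-piece attacks for B:
  BB@(1,5): attacks (2,4) (0,4) [ray(1,-1) blocked at (2,4)]
  BR@(2,4): attacks (2,5) (2,3) (2,2) (2,1) (2,0) (3,4) (4,4) (5,4) (1,4) (0,4)
  BR@(5,3): attacks (5,4) (5,5) (5,2) (5,1) (5,0) (4,3) (3,3) (2,3) (1,3) (0,3)
B attacks (2,1): yes

Answer: yes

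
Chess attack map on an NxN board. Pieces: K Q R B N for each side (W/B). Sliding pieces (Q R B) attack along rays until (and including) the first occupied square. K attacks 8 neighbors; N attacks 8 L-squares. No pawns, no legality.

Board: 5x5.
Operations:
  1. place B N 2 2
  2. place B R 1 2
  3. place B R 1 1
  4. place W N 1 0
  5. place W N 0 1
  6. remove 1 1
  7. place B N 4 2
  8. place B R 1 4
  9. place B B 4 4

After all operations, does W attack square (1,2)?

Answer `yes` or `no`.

Op 1: place BN@(2,2)
Op 2: place BR@(1,2)
Op 3: place BR@(1,1)
Op 4: place WN@(1,0)
Op 5: place WN@(0,1)
Op 6: remove (1,1)
Op 7: place BN@(4,2)
Op 8: place BR@(1,4)
Op 9: place BB@(4,4)
Per-piece attacks for W:
  WN@(0,1): attacks (1,3) (2,2) (2,0)
  WN@(1,0): attacks (2,2) (3,1) (0,2)
W attacks (1,2): no

Answer: no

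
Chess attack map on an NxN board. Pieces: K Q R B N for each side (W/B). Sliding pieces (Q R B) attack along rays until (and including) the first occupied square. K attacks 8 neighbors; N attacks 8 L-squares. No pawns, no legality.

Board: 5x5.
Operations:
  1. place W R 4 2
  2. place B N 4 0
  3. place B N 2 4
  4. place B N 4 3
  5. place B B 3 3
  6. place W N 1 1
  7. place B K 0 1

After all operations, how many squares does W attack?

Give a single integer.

Op 1: place WR@(4,2)
Op 2: place BN@(4,0)
Op 3: place BN@(2,4)
Op 4: place BN@(4,3)
Op 5: place BB@(3,3)
Op 6: place WN@(1,1)
Op 7: place BK@(0,1)
Per-piece attacks for W:
  WN@(1,1): attacks (2,3) (3,2) (0,3) (3,0)
  WR@(4,2): attacks (4,3) (4,1) (4,0) (3,2) (2,2) (1,2) (0,2) [ray(0,1) blocked at (4,3); ray(0,-1) blocked at (4,0)]
Union (10 distinct): (0,2) (0,3) (1,2) (2,2) (2,3) (3,0) (3,2) (4,0) (4,1) (4,3)

Answer: 10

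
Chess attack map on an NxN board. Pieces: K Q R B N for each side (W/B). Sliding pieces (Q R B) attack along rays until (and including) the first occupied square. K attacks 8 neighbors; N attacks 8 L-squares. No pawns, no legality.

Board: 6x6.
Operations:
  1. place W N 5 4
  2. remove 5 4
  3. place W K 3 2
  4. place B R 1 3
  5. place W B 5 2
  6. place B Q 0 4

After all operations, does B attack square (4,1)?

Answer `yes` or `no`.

Op 1: place WN@(5,4)
Op 2: remove (5,4)
Op 3: place WK@(3,2)
Op 4: place BR@(1,3)
Op 5: place WB@(5,2)
Op 6: place BQ@(0,4)
Per-piece attacks for B:
  BQ@(0,4): attacks (0,5) (0,3) (0,2) (0,1) (0,0) (1,4) (2,4) (3,4) (4,4) (5,4) (1,5) (1,3) [ray(1,-1) blocked at (1,3)]
  BR@(1,3): attacks (1,4) (1,5) (1,2) (1,1) (1,0) (2,3) (3,3) (4,3) (5,3) (0,3)
B attacks (4,1): no

Answer: no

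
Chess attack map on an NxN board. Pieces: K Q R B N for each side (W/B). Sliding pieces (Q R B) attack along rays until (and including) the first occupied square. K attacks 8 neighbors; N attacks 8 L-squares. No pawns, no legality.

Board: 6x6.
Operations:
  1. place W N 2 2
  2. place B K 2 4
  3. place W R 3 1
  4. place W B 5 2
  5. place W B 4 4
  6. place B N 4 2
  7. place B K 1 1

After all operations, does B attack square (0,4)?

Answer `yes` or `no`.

Op 1: place WN@(2,2)
Op 2: place BK@(2,4)
Op 3: place WR@(3,1)
Op 4: place WB@(5,2)
Op 5: place WB@(4,4)
Op 6: place BN@(4,2)
Op 7: place BK@(1,1)
Per-piece attacks for B:
  BK@(1,1): attacks (1,2) (1,0) (2,1) (0,1) (2,2) (2,0) (0,2) (0,0)
  BK@(2,4): attacks (2,5) (2,3) (3,4) (1,4) (3,5) (3,3) (1,5) (1,3)
  BN@(4,2): attacks (5,4) (3,4) (2,3) (5,0) (3,0) (2,1)
B attacks (0,4): no

Answer: no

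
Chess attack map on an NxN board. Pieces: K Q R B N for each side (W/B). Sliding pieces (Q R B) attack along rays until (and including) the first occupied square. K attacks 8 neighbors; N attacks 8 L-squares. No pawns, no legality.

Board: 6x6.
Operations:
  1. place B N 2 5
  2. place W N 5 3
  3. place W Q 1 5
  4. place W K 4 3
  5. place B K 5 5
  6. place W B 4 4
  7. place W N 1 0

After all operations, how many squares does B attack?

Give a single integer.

Answer: 6

Derivation:
Op 1: place BN@(2,5)
Op 2: place WN@(5,3)
Op 3: place WQ@(1,5)
Op 4: place WK@(4,3)
Op 5: place BK@(5,5)
Op 6: place WB@(4,4)
Op 7: place WN@(1,0)
Per-piece attacks for B:
  BN@(2,5): attacks (3,3) (4,4) (1,3) (0,4)
  BK@(5,5): attacks (5,4) (4,5) (4,4)
Union (6 distinct): (0,4) (1,3) (3,3) (4,4) (4,5) (5,4)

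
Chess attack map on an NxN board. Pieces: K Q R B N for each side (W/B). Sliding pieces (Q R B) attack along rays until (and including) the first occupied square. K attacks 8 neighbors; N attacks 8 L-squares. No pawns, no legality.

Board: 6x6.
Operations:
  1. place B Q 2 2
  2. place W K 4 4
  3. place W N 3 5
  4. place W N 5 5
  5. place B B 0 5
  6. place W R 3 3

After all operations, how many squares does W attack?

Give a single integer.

Answer: 15

Derivation:
Op 1: place BQ@(2,2)
Op 2: place WK@(4,4)
Op 3: place WN@(3,5)
Op 4: place WN@(5,5)
Op 5: place BB@(0,5)
Op 6: place WR@(3,3)
Per-piece attacks for W:
  WR@(3,3): attacks (3,4) (3,5) (3,2) (3,1) (3,0) (4,3) (5,3) (2,3) (1,3) (0,3) [ray(0,1) blocked at (3,5)]
  WN@(3,5): attacks (4,3) (5,4) (2,3) (1,4)
  WK@(4,4): attacks (4,5) (4,3) (5,4) (3,4) (5,5) (5,3) (3,5) (3,3)
  WN@(5,5): attacks (4,3) (3,4)
Union (15 distinct): (0,3) (1,3) (1,4) (2,3) (3,0) (3,1) (3,2) (3,3) (3,4) (3,5) (4,3) (4,5) (5,3) (5,4) (5,5)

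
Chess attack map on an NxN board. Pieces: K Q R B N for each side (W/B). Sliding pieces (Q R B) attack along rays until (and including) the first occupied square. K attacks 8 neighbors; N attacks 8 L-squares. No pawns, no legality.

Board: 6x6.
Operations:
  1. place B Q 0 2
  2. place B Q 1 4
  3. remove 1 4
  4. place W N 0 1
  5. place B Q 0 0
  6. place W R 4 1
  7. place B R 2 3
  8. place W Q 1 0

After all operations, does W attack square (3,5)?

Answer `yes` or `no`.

Op 1: place BQ@(0,2)
Op 2: place BQ@(1,4)
Op 3: remove (1,4)
Op 4: place WN@(0,1)
Op 5: place BQ@(0,0)
Op 6: place WR@(4,1)
Op 7: place BR@(2,3)
Op 8: place WQ@(1,0)
Per-piece attacks for W:
  WN@(0,1): attacks (1,3) (2,2) (2,0)
  WQ@(1,0): attacks (1,1) (1,2) (1,3) (1,4) (1,5) (2,0) (3,0) (4,0) (5,0) (0,0) (2,1) (3,2) (4,3) (5,4) (0,1) [ray(-1,0) blocked at (0,0); ray(-1,1) blocked at (0,1)]
  WR@(4,1): attacks (4,2) (4,3) (4,4) (4,5) (4,0) (5,1) (3,1) (2,1) (1,1) (0,1) [ray(-1,0) blocked at (0,1)]
W attacks (3,5): no

Answer: no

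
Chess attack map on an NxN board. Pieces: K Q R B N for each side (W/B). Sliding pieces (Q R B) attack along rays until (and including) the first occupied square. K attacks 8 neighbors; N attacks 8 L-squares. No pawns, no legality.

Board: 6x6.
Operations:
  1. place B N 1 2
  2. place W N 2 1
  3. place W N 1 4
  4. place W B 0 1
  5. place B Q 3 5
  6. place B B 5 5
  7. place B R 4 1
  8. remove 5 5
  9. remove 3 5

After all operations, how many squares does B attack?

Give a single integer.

Op 1: place BN@(1,2)
Op 2: place WN@(2,1)
Op 3: place WN@(1,4)
Op 4: place WB@(0,1)
Op 5: place BQ@(3,5)
Op 6: place BB@(5,5)
Op 7: place BR@(4,1)
Op 8: remove (5,5)
Op 9: remove (3,5)
Per-piece attacks for B:
  BN@(1,2): attacks (2,4) (3,3) (0,4) (2,0) (3,1) (0,0)
  BR@(4,1): attacks (4,2) (4,3) (4,4) (4,5) (4,0) (5,1) (3,1) (2,1) [ray(-1,0) blocked at (2,1)]
Union (13 distinct): (0,0) (0,4) (2,0) (2,1) (2,4) (3,1) (3,3) (4,0) (4,2) (4,3) (4,4) (4,5) (5,1)

Answer: 13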